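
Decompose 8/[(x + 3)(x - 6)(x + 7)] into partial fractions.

Using cover-up method: α = -2/9, β = 8/117, γ = 2/13
Result: (-2/9)/(x + 3) + (8/117)/(x - 6) + (2/13)/(x + 7)


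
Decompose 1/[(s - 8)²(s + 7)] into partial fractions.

Cover-up at s=-7: C = 1/(-7 - 8)² = 1/225. Cover-up at s=8: B = 1/(8 + 7) = 1/15. Comparing s² coeff: A = -C = -1/225
Result: (-1/225)/(s - 8) + (1/15)/(s - 8)² + (1/225)/(s + 7)


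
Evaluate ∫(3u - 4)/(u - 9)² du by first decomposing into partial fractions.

Decompose: α = 3, β = 3·9 - 4 = 23, so (3u - 4)/(u - 9)² = 3/(u - 9) + 23/(u - 9)². Integrate: ∫ α/(u - 9) du = 3 ln|(u - 9)|; ∫ β/(u - 9)² du = -23/(u - 9). Sum: 3 ln|(u - 9)| - 23/(u - 9) + C


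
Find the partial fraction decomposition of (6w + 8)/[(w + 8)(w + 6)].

At w=-8: P = (6·(-8) + 8)/(-8 + 6) = 20. At w=-6: Q = (6·(-6) + 8)/(-6 + 8) = -14
Result: 20/(w + 8) - 14/(w + 6)


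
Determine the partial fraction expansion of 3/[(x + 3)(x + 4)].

3/(x + 3)(x + 4) = A/(x + 3) + B/(x + 4). A = 3/(-3 + 4) = 3, B = 3/(-4 + 3) = -3
Result: 3/(x + 3) - 3/(x + 4)


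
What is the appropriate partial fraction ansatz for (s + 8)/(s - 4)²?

Repeated linear factor: P/(s - 4) + Q/(s - 4)²


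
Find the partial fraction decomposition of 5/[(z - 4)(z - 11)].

5/(z - 4)(z - 11) = α/(z - 4) + β/(z - 11). α = 5/(4 - 11) = -5/7, β = 5/(11 - 4) = 5/7
Result: (-5/7)/(z - 4) + (5/7)/(z - 11)


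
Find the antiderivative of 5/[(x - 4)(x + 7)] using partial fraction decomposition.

Decompose: 5/[(x - 4)(x + 7)] = (5/11)/(x - 4) - (5/11)/(x + 7). Integrate each term: (5/11) ln|(x - 4)| - (5/11) ln|(x + 7)| + C


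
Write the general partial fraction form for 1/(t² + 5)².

Repeated quadratic factor: (Pt + Q)/(t² + 5) + (Rt + S)/(t² + 5)²


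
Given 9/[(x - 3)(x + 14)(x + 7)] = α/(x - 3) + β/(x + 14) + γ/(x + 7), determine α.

Cover-up at x = 3: α = 9/[(3 + 14)(3 + 7)] = 9/[(17)(10)] = 9/170


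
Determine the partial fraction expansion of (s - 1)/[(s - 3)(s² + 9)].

At s=3: α = (1·3 - 1)/(3² + 9) = 1/9. β = -α = -1/9, γ = 1 - 3·α = 2/3
Result: (1/9)/(s - 3) - ((1/9)s - 2/3)/(s² + 9)


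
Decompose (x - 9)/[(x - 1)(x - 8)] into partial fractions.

At x=1: A = (1·1 - 9)/(1 - 8) = 8/7. At x=8: B = (1·8 - 9)/(8 - 1) = -1/7
Result: (8/7)/(x - 1) - (1/7)/(x - 8)


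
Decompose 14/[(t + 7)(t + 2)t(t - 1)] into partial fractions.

Using Heaviside cover-up: (-1/20)/(t + 7) + (7/15)/(t + 2) - 1/t + (7/12)/(t - 1)


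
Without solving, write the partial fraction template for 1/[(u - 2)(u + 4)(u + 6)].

Three distinct linear factors: α/(u - 2) + β/(u + 4) + γ/(u + 6)


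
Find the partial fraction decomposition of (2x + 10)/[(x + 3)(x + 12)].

At x=-3: P = (2·(-3) + 10)/(-3 + 12) = 4/9. At x=-12: Q = (2·(-12) + 10)/(-12 + 3) = 14/9
Result: (4/9)/(x + 3) + (14/9)/(x + 12)


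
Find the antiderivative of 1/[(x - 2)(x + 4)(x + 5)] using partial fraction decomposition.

Cover-up: A = 1/42, B = -1/6, C = 1/7. Decomposition: (1/42)/(x - 2) - (1/6)/(x + 4) + (1/7)/(x + 5). Integrate each term: (1/42) ln|(x - 2)| - (1/6) ln|(x + 4)| + (1/7) ln|(x + 5)| + C


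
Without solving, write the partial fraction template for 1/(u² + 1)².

Repeated quadratic factor: (Au + B)/(u² + 1) + (Cu + D)/(u² + 1)²


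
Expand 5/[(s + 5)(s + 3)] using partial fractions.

5/(s + 5)(s + 3) = A/(s + 5) + B/(s + 3). A = 5/(-5 + 3) = -5/2, B = 5/(-3 + 5) = 5/2
Result: (-5/2)/(s + 5) + (5/2)/(s + 3)


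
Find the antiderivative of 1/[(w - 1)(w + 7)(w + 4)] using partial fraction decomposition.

Cover-up: A = 1/40, B = 1/24, C = -1/15. Decomposition: (1/40)/(w - 1) + (1/24)/(w + 7) - (1/15)/(w + 4). Integrate each term: (1/40) ln|(w - 1)| + (1/24) ln|(w + 7)| - (1/15) ln|(w + 4)| + C


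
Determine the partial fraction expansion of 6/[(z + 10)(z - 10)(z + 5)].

Using cover-up method: P = 3/50, Q = 1/50, R = -2/25
Result: (3/50)/(z + 10) + (1/50)/(z - 10) - (2/25)/(z + 5)


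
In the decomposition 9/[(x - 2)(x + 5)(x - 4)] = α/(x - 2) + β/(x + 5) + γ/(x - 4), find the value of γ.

Cover-up at x = 4: γ = 9/[(4 - 2)(4 + 5)] = 9/[(2)(9)] = 9/18 = 1/2


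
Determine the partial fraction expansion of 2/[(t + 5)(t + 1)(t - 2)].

Using cover-up method: A = 1/14, B = -1/6, C = 2/21
Result: (1/14)/(t + 5) - (1/6)/(t + 1) + (2/21)/(t - 2)


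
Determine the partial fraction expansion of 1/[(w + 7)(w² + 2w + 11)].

Cover-up at w = -7: α = 1/((-7)² + 2·(-7) + 11) = 1/46. Then β = -α = -1/46, γ = -α·(2 - 7) = 5/46
Result: (1/46)/(w + 7) - ((1/46)w - 5/46)/(w² + 2w + 11)


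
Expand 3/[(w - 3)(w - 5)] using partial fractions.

3/(w - 3)(w - 5) = P/(w - 3) + Q/(w - 5). P = 3/(3 - 5) = -3/2, Q = 3/(5 - 3) = 3/2
Result: (-3/2)/(w - 3) + (3/2)/(w - 5)


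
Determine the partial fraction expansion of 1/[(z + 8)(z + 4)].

1/(z + 8)(z + 4) = A/(z + 8) + B/(z + 4). A = 1/(-8 + 4) = -1/4, B = 1/(-4 + 8) = 1/4
Result: (-1/4)/(z + 8) + (1/4)/(z + 4)


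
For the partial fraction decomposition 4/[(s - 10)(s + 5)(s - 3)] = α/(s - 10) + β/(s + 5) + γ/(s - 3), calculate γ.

Cover-up at s = 3: γ = 4/[(3 - 10)(3 + 5)] = 4/[(-7)(8)] = -4/56 = -1/14


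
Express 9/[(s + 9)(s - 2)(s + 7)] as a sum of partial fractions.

Using cover-up method: α = 9/22, β = 1/11, γ = -1/2
Result: (9/22)/(s + 9) + (1/11)/(s - 2) - (1/2)/(s + 7)


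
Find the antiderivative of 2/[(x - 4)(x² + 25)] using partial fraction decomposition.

Cover-up at x=4: P = 2/(4²+25) = 2/41. Coeff matching: Q = -2/41, R = -8/41. Decomposition: (2/41)/(x - 4) - ((2/41)x + 8/41)/(x² + 25). Integrate: linear → ln, quadratic → (1/2)ln + arctan: (2/41) ln|(x - 4)| - (1/41) ln(x² + 25) - (8/205) arctan(x/5) + C


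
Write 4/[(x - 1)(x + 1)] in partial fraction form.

4/(x - 1)(x + 1) = A/(x - 1) + B/(x + 1). A = 4/(1 + 1) = 2, B = 4/(-1 - 1) = -2
Result: 2/(x - 1) - 2/(x + 1)


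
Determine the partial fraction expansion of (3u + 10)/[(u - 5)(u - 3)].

At u=5: A = (3·5 + 10)/(5 - 3) = 25/2. At u=3: B = (3·3 + 10)/(3 - 5) = -19/2
Result: (25/2)/(u - 5) - (19/2)/(u - 3)


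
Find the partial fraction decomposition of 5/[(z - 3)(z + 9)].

5/(z - 3)(z + 9) = P/(z - 3) + Q/(z + 9). P = 5/(3 + 9) = 5/12, Q = 5/(-9 - 3) = -5/12
Result: (5/12)/(z - 3) - (5/12)/(z + 9)


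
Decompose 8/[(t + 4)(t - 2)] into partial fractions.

8/(t + 4)(t - 2) = A/(t + 4) + B/(t - 2). A = 8/(-4 - 2) = -4/3, B = 8/(2 + 4) = 4/3
Result: (-4/3)/(t + 4) + (4/3)/(t - 2)


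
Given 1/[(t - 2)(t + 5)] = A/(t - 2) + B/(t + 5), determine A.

Cover-up at t = 2: A = 1/(2 + 5) = 1/7


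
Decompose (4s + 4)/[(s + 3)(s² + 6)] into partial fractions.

At s=-3: P = (4·(-3) + 4)/((-3)² + 6) = -8/15. Q = -P = 8/15, R = 4 - (-3)·P = 12/5
Result: (-8/15)/(s + 3) + ((8/15)s + 12/5)/(s² + 6)


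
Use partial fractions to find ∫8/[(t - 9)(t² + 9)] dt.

Cover-up at t=9: P = 8/(9²+9) = 4/45. Coeff matching: Q = -4/45, R = -4/5. Decomposition: (4/45)/(t - 9) - ((4/45)t + 4/5)/(t² + 9). Integrate: linear → ln, quadratic → (1/2)ln + arctan: (4/45) ln|(t - 9)| - (2/45) ln(t² + 9) - (4/15) arctan(t/3) + C


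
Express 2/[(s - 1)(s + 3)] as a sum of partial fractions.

2/(s - 1)(s + 3) = P/(s - 1) + Q/(s + 3). P = 2/(1 + 3) = 1/2, Q = 2/(-3 - 1) = -1/2
Result: (1/2)/(s - 1) - (1/2)/(s + 3)


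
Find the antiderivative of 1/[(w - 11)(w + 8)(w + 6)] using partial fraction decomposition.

Cover-up: A = 1/323, B = 1/38, C = -1/34. Decomposition: (1/323)/(w - 11) + (1/38)/(w + 8) - (1/34)/(w + 6). Integrate each term: (1/323) ln|(w - 11)| + (1/38) ln|(w + 8)| - (1/34) ln|(w + 6)| + C


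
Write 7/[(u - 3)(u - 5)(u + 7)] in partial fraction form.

Using cover-up method: P = -7/20, Q = 7/24, R = 7/120
Result: (-7/20)/(u - 3) + (7/24)/(u - 5) + (7/120)/(u + 7)


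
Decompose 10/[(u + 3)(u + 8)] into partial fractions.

10/(u + 3)(u + 8) = P/(u + 3) + Q/(u + 8). P = 10/(-3 + 8) = 2, Q = 10/(-8 + 3) = -2
Result: 2/(u + 3) - 2/(u + 8)


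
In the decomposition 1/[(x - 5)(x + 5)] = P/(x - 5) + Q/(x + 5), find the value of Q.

Cover-up at x = -5: Q = 1/(-5 - 5) = -1/10


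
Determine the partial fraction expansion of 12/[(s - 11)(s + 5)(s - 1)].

Using cover-up method: P = 3/40, Q = 1/8, R = -1/5
Result: (3/40)/(s - 11) + (1/8)/(s + 5) - (1/5)/(s - 1)


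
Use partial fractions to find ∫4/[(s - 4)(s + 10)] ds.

Decompose: 4/[(s - 4)(s + 10)] = (2/7)/(s - 4) - (2/7)/(s + 10). Integrate each term: (2/7) ln|(s - 4)| - (2/7) ln|(s + 10)| + C


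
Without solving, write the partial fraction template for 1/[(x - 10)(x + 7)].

Distinct linear factors: P/(x - 10) + Q/(x + 7)


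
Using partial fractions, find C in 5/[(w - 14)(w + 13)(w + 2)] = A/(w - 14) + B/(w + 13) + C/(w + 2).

Cover-up at w = -2: C = 5/[(-2 - 14)(-2 + 13)] = 5/[(-16)(11)] = -5/176


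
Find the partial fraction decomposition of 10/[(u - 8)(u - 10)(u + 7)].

Using cover-up method: α = -1/3, β = 5/17, γ = 2/51
Result: (-1/3)/(u - 8) + (5/17)/(u - 10) + (2/51)/(u + 7)


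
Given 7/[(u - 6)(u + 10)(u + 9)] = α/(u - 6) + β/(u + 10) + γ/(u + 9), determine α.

Cover-up at u = 6: α = 7/[(6 + 10)(6 + 9)] = 7/[(16)(15)] = 7/240


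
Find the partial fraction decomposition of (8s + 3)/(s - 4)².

(8s + 3) = α(s - 4) + β. At s = 4: β = 8·4 + 3 = 35. Coeff of s: α = 8
Result: 8/(s - 4) + 35/(s - 4)²


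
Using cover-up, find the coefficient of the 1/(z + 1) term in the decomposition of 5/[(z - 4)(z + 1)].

Cover (z + 1), set z=-1: 5/((z - 4) at z=-1) = 5/(-5) = -1


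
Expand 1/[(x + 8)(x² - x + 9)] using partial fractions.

Cover-up at x = -8: P = 1/((-8)² - 1·(-8) + 9) = 1/81. Then Q = -P = -1/81, R = -P·(-1 - 8) = 1/9
Result: (1/81)/(x + 8) - ((1/81)x - 1/9)/(x² - x + 9)


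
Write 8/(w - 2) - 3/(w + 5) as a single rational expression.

Common denominator (w - 2)(w + 5). Numerator: 8(w + 5) - 3(w - 2) = (8w + 40) - (3w - 6) = 5w + 46
Result: (5w + 46)/[(w - 2)(w + 5)]


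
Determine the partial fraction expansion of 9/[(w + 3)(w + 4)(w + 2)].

Using cover-up method: P = -9, Q = 9/2, R = 9/2
Result: -9/(w + 3) + (9/2)/(w + 4) + (9/2)/(w + 2)


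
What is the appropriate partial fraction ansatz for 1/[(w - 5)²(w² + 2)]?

Repeated linear + quadratic: P/(w - 5) + Q/(w - 5)² + (Rw + S)/(w² + 2)


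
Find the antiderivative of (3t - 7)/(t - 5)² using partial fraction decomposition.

Decompose: α = 3, β = 3·5 - 7 = 8, so (3t - 7)/(t - 5)² = 3/(t - 5) + 8/(t - 5)². Integrate: ∫ α/(t - 5) dt = 3 ln|(t - 5)|; ∫ β/(t - 5)² dt = -8/(t - 5). Sum: 3 ln|(t - 5)| - 8/(t - 5) + C


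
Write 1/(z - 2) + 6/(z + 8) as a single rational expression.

Common denominator (z - 2)(z + 8). Numerator: 1(z + 8) + 6(z - 2) = (z + 8) + (6z - 12) = 7z - 4
Result: (7z - 4)/[(z - 2)(z + 8)]


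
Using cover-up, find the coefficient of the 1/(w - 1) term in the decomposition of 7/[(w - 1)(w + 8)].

Cover (w - 1), set w=1: 7/((w + 8) at w=1) = 7/(9) = 7/9


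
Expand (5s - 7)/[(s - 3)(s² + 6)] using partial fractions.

At s=3: A = (5·3 - 7)/(3² + 6) = 8/15. B = -A = -8/15, C = 5 - 3·A = 17/5
Result: (8/15)/(s - 3) - ((8/15)s - 17/5)/(s² + 6)


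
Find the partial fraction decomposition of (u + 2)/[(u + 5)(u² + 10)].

At u=-5: α = (1·(-5) + 2)/((-5)² + 10) = -3/35. β = -α = 3/35, γ = 1 - (-5)·α = 4/7
Result: (-3/35)/(u + 5) + ((3/35)u + 4/7)/(u² + 10)


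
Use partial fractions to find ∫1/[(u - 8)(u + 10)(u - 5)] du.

Cover-up: P = 1/54, Q = 1/270, R = -1/45. Decomposition: (1/54)/(u - 8) + (1/270)/(u + 10) - (1/45)/(u - 5). Integrate each term: (1/54) ln|(u - 8)| + (1/270) ln|(u + 10)| - (1/45) ln|(u - 5)| + C


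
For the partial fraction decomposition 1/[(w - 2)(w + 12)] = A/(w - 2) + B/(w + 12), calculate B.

Cover-up at w = -12: B = 1/(-12 - 2) = -1/14


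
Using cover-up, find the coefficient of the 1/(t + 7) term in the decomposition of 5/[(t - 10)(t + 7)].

Cover (t + 7), set t=-7: 5/((t - 10) at t=-7) = 5/(-17) = -5/17


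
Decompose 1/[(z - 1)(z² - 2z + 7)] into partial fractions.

Cover-up at z = 1: A = 1/(1² - 2·1 + 7) = 1/6. Then B = -A = -1/6, C = -A·(-2 + 1) = 1/6
Result: (1/6)/(z - 1) - ((1/6)z - 1/6)/(z² - 2z + 7)


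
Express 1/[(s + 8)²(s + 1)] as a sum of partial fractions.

Cover-up at s=-1: γ = 1/(-1 + 8)² = 1/49. Cover-up at s=-8: β = 1/(-8 + 1) = -1/7. Comparing s² coeff: α = -γ = -1/49
Result: (-1/49)/(s + 8) - (1/7)/(s + 8)² + (1/49)/(s + 1)


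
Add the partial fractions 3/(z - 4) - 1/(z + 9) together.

Common denominator (z - 4)(z + 9). Numerator: 3(z + 9) - 1(z - 4) = (3z + 27) - (z - 4) = 2z + 31
Result: (2z + 31)/[(z - 4)(z + 9)]


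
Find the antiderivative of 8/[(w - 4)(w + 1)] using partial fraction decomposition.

Decompose: 8/[(w - 4)(w + 1)] = (8/5)/(w - 4) - (8/5)/(w + 1). Integrate each term: (8/5) ln|(w - 4)| - (8/5) ln|(w + 1)| + C


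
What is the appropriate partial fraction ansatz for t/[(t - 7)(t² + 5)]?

Linear + irreducible quadratic: A/(t - 7) + (Bt + C)/(t² + 5)


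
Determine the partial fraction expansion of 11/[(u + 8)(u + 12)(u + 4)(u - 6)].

Using Heaviside cover-up: (11/224)/(u + 8) - (11/576)/(u + 12) - (11/320)/(u + 4) + (11/2520)/(u - 6)


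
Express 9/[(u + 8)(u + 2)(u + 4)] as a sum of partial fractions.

Using cover-up method: α = 3/8, β = 3/4, γ = -9/8
Result: (3/8)/(u + 8) + (3/4)/(u + 2) - (9/8)/(u + 4)


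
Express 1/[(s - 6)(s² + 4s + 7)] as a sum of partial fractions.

Cover-up at s = 6: A = 1/(6² + 4·6 + 7) = 1/67. Then B = -A = -1/67, C = -A·(4 + 6) = -10/67
Result: (1/67)/(s - 6) - ((1/67)s + 10/67)/(s² + 4s + 7)


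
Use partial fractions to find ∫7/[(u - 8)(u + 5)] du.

Decompose: 7/[(u - 8)(u + 5)] = (7/13)/(u - 8) - (7/13)/(u + 5). Integrate each term: (7/13) ln|(u - 8)| - (7/13) ln|(u + 5)| + C


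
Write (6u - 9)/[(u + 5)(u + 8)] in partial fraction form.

At u=-5: P = (6·(-5) - 9)/(-5 + 8) = -13. At u=-8: Q = (6·(-8) - 9)/(-8 + 5) = 19
Result: -13/(u + 5) + 19/(u + 8)


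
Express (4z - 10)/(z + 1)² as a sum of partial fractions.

(4z - 10) = P(z + 1) + Q. At z = -1: Q = 4·(-1) - 10 = -14. Coeff of z: P = 4
Result: 4/(z + 1) - 14/(z + 1)²


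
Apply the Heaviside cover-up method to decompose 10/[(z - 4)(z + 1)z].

Cover (z - 4), z=4: α = 10/[(4 + 1)(4 - 0)] = 1/2. Cover (z + 1), z=-1: β = 10/[(-1 - 4)(-1 - 0)] = 2. Cover z, z=0: γ = 10/[(0 - 4)(0 + 1)] = -5/2.
Result: (1/2)/(z - 4) + 2/(z + 1) - (5/2)/z


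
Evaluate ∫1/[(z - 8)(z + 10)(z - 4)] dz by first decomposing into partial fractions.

Cover-up: P = 1/72, Q = 1/252, R = -1/56. Decomposition: (1/72)/(z - 8) + (1/252)/(z + 10) - (1/56)/(z - 4). Integrate each term: (1/72) ln|(z - 8)| + (1/252) ln|(z + 10)| - (1/56) ln|(z - 4)| + C


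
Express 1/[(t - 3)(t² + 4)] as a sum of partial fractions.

Cover-up at t = 3: α = 1/(3² + 4) = 1/13. Then β = -α = -1/13, γ = -α·(0 + 3) = -3/13
Result: (1/13)/(t - 3) - ((1/13)t + 3/13)/(t² + 4)


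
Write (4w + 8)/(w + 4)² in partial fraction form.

(4w + 8) = P(w + 4) + Q. At w = -4: Q = 4·(-4) + 8 = -8. Coeff of w: P = 4
Result: 4/(w + 4) - 8/(w + 4)²


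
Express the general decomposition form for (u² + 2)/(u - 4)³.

Repeated linear factor (power 3): α/(u - 4) + β/(u - 4)² + γ/(u - 4)³


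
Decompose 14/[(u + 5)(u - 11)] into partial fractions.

14/(u + 5)(u - 11) = α/(u + 5) + β/(u - 11). α = 14/(-5 - 11) = -7/8, β = 14/(11 + 5) = 7/8
Result: (-7/8)/(u + 5) + (7/8)/(u - 11)


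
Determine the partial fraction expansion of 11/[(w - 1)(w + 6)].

11/(w - 1)(w + 6) = A/(w - 1) + B/(w + 6). A = 11/(1 + 6) = 11/7, B = 11/(-6 - 1) = -11/7
Result: (11/7)/(w - 1) - (11/7)/(w + 6)


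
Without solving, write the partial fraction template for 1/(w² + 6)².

Repeated quadratic factor: (αw + β)/(w² + 6) + (γw + δ)/(w² + 6)²


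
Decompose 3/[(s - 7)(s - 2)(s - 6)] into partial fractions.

Using cover-up method: P = 3/5, Q = 3/20, R = -3/4
Result: (3/5)/(s - 7) + (3/20)/(s - 2) - (3/4)/(s - 6)


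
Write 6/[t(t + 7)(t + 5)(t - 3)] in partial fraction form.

Using Heaviside cover-up: (-2/35)/t - (3/70)/(t + 7) + (3/40)/(t + 5) + (1/40)/(t - 3)


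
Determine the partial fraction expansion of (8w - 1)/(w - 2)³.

(8w - 1) = A(w - 2)² + B(w - 2) + C. At w = 2: C = 8·2 - 1 = 15. Coefficients: A = 0, B = 8
Result: 8/(w - 2)² + 15/(w - 2)³


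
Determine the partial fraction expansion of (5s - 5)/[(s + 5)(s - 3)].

At s=-5: A = (5·(-5) - 5)/(-5 - 3) = 15/4. At s=3: B = (5·3 - 5)/(3 + 5) = 5/4
Result: (15/4)/(s + 5) + (5/4)/(s - 3)


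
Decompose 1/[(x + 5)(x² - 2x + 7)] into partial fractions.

Cover-up at x = -5: A = 1/((-5)² - 2·(-5) + 7) = 1/42. Then B = -A = -1/42, C = -A·(-2 - 5) = 1/6
Result: (1/42)/(x + 5) - ((1/42)x - 1/6)/(x² - 2x + 7)


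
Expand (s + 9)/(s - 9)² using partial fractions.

(s + 9) = P(s - 9) + Q. At s = 9: Q = 1·9 + 9 = 18. Coeff of s: P = 1
Result: 1/(s - 9) + 18/(s - 9)²


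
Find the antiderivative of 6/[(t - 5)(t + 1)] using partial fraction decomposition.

Decompose: 6/[(t - 5)(t + 1)] = 1/(t - 5) - 1/(t + 1). Integrate each term: ln|(t - 5)| - ln|(t + 1)| + C


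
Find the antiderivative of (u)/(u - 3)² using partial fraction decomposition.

Decompose: A = 1, B = 1·3 + 0 = 3, so (u)/(u - 3)² = 1/(u - 3) + 3/(u - 3)². Integrate: ∫ A/(u - 3) du = ln|(u - 3)|; ∫ B/(u - 3)² du = -3/(u - 3). Sum: ln|(u - 3)| - 3/(u - 3) + C


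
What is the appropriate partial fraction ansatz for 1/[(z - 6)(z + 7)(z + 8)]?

Three distinct linear factors: A/(z - 6) + B/(z + 7) + C/(z + 8)


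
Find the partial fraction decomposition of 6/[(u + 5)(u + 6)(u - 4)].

Using cover-up method: α = -2/3, β = 3/5, γ = 1/15
Result: (-2/3)/(u + 5) + (3/5)/(u + 6) + (1/15)/(u - 4)


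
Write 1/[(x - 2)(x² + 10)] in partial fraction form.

Cover-up at x = 2: A = 1/(2² + 10) = 1/14. Then B = -A = -1/14, C = -A·(0 + 2) = -1/7
Result: (1/14)/(x - 2) - ((1/14)x + 1/7)/(x² + 10)


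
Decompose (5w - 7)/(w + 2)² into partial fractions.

(5w - 7) = P(w + 2) + Q. At w = -2: Q = 5·(-2) - 7 = -17. Coeff of w: P = 5
Result: 5/(w + 2) - 17/(w + 2)²


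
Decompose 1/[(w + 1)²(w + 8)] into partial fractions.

Cover-up at w=-8: γ = 1/(-8 + 1)² = 1/49. Cover-up at w=-1: β = 1/(-1 + 8) = 1/7. Comparing w² coeff: α = -γ = -1/49
Result: (-1/49)/(w + 1) + (1/7)/(w + 1)² + (1/49)/(w + 8)


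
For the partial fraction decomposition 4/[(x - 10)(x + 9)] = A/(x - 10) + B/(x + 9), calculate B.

Cover-up at x = -9: B = 4/(-9 - 10) = -4/19


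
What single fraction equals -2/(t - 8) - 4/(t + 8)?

Common denominator (t - 8)(t + 8). Numerator: -2(t + 8) - 4(t - 8) = (-2t - 16) - (4t - 32) = -6t + 16
Result: (-6t + 16)/[(t - 8)(t + 8)]


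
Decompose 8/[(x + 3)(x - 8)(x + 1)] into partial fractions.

Using cover-up method: A = 4/11, B = 8/99, C = -4/9
Result: (4/11)/(x + 3) + (8/99)/(x - 8) - (4/9)/(x + 1)


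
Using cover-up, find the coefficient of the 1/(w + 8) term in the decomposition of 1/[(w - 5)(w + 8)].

Cover (w + 8), set w=-8: 1/((w - 5) at w=-8) = 1/(-13) = -1/13


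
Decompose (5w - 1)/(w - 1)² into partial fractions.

(5w - 1) = α(w - 1) + β. At w = 1: β = 5·1 - 1 = 4. Coeff of w: α = 5
Result: 5/(w - 1) + 4/(w - 1)²


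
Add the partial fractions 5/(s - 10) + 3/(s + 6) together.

Common denominator (s - 10)(s + 6). Numerator: 5(s + 6) + 3(s - 10) = (5s + 30) + (3s - 30) = 8s
Result: (8s)/[(s - 10)(s + 6)]


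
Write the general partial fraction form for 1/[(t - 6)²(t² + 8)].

Repeated linear + quadratic: A/(t - 6) + B/(t - 6)² + (Ct + D)/(t² + 8)


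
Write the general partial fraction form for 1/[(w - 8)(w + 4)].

Distinct linear factors: P/(w - 8) + Q/(w + 4)


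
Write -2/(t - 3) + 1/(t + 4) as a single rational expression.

Common denominator (t - 3)(t + 4). Numerator: -2(t + 4) + 1(t - 3) = (-2t - 8) + (t - 3) = -t - 11
Result: (-t - 11)/[(t - 3)(t + 4)]


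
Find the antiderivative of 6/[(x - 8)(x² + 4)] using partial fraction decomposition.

Cover-up at x=8: A = 6/(8²+4) = 3/34. Coeff matching: B = -3/34, C = -12/17. Decomposition: (3/34)/(x - 8) - ((3/34)x + 12/17)/(x² + 4). Integrate: linear → ln, quadratic → (1/2)ln + arctan: (3/34) ln|(x - 8)| - (3/68) ln(x² + 4) - (6/17) arctan(x/2) + C


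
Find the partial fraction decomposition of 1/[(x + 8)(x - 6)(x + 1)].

Using cover-up method: α = 1/98, β = 1/98, γ = -1/49
Result: (1/98)/(x + 8) + (1/98)/(x - 6) - (1/49)/(x + 1)


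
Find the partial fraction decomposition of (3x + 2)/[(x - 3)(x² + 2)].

At x=3: P = (3·3 + 2)/(3² + 2) = 1. Q = -P = -1, R = 3 - 3·P = 0
Result: 1/(x - 3) - (x)/(x² + 2)


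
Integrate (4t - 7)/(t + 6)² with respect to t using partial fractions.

Decompose: α = 4, β = 4·(-6) - 7 = -31, so (4t - 7)/(t + 6)² = 4/(t + 6) - 31/(t + 6)². Integrate: ∫ α/(t + 6) dt = 4 ln|(t + 6)|; ∫ β/(t + 6)² dt = 31/(t + 6). Sum: 4 ln|(t + 6)| + 31/(t + 6) + C


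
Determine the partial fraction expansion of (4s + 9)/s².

(4s + 9) = As + B. At s = 0: B = 4·0 + 9 = 9. Coeff of s: A = 4
Result: 4/s + 9/s²


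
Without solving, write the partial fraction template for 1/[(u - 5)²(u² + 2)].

Repeated linear + quadratic: α/(u - 5) + β/(u - 5)² + (γu + δ)/(u² + 2)


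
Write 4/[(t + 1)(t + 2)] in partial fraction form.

4/(t + 1)(t + 2) = A/(t + 1) + B/(t + 2). A = 4/(-1 + 2) = 4, B = 4/(-2 + 1) = -4
Result: 4/(t + 1) - 4/(t + 2)


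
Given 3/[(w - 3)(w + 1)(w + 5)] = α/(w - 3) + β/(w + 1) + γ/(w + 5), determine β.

Cover-up at w = -1: β = 3/[(-1 - 3)(-1 + 5)] = 3/[(-4)(4)] = -3/16


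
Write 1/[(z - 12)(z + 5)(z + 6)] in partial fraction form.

Using cover-up method: α = 1/306, β = -1/17, γ = 1/18
Result: (1/306)/(z - 12) - (1/17)/(z + 5) + (1/18)/(z + 6)


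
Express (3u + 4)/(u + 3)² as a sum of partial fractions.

(3u + 4) = P(u + 3) + Q. At u = -3: Q = 3·(-3) + 4 = -5. Coeff of u: P = 3
Result: 3/(u + 3) - 5/(u + 3)²


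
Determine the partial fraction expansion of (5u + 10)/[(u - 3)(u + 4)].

At u=3: P = (5·3 + 10)/(3 + 4) = 25/7. At u=-4: Q = (5·(-4) + 10)/(-4 - 3) = 10/7
Result: (25/7)/(u - 3) + (10/7)/(u + 4)


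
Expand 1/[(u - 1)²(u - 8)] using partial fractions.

Cover-up at u=8: C = 1/(8 - 1)² = 1/49. Cover-up at u=1: B = 1/(1 - 8) = -1/7. Comparing u² coeff: A = -C = -1/49
Result: (-1/49)/(u - 1) - (1/7)/(u - 1)² + (1/49)/(u - 8)


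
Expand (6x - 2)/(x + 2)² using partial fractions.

(6x - 2) = α(x + 2) + β. At x = -2: β = 6·(-2) - 2 = -14. Coeff of x: α = 6
Result: 6/(x + 2) - 14/(x + 2)²


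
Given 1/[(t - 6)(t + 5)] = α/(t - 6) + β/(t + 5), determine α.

Cover-up at t = 6: α = 1/(6 + 5) = 1/11


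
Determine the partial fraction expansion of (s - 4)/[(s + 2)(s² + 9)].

At s=-2: P = (1·(-2) - 4)/((-2)² + 9) = -6/13. Q = -P = 6/13, R = 1 - (-2)·P = 1/13
Result: (-6/13)/(s + 2) + ((6/13)s + 1/13)/(s² + 9)


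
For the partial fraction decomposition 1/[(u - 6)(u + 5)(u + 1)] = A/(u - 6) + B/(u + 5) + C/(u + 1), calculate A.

Cover-up at u = 6: A = 1/[(6 + 5)(6 + 1)] = 1/[(11)(7)] = 1/77


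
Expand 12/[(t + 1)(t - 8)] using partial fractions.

12/(t + 1)(t - 8) = A/(t + 1) + B/(t - 8). A = 12/(-1 - 8) = -4/3, B = 12/(8 + 1) = 4/3
Result: (-4/3)/(t + 1) + (4/3)/(t - 8)


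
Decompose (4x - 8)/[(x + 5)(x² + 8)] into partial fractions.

At x=-5: A = (4·(-5) - 8)/((-5)² + 8) = -28/33. B = -A = 28/33, C = 4 - (-5)·A = -8/33
Result: (-28/33)/(x + 5) + ((28/33)x - 8/33)/(x² + 8)


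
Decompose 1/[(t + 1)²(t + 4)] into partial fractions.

Cover-up at t=-4: R = 1/(-4 + 1)² = 1/9. Cover-up at t=-1: Q = 1/(-1 + 4) = 1/3. Comparing t² coeff: P = -R = -1/9
Result: (-1/9)/(t + 1) + (1/3)/(t + 1)² + (1/9)/(t + 4)


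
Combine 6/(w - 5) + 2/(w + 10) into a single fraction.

Common denominator (w - 5)(w + 10). Numerator: 6(w + 10) + 2(w - 5) = (6w + 60) + (2w - 10) = 8w + 50
Result: (8w + 50)/[(w - 5)(w + 10)]


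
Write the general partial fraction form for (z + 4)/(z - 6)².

Repeated linear factor: A/(z - 6) + B/(z - 6)²


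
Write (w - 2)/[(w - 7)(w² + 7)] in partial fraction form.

At w=7: P = (1·7 - 2)/(7² + 7) = 5/56. Q = -P = -5/56, R = 1 - 7·P = 3/8
Result: (5/56)/(w - 7) - ((5/56)w - 3/8)/(w² + 7)


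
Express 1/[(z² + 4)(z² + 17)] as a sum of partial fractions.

Coefficient matching gives A = C = 0, B = 1/(17-4) = 1/13, D = -B = -1/13
Result: (1/13)/(z² + 4) - (1/13)/(z² + 17)


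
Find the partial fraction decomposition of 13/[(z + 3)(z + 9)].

13/(z + 3)(z + 9) = P/(z + 3) + Q/(z + 9). P = 13/(-3 + 9) = 13/6, Q = 13/(-9 + 3) = -13/6
Result: (13/6)/(z + 3) - (13/6)/(z + 9)


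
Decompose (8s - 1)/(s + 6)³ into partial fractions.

(8s - 1) = A(s + 6)² + B(s + 6) + C. At s = -6: C = 8·(-6) - 1 = -49. Coefficients: A = 0, B = 8
Result: 8/(s + 6)² - 49/(s + 6)³


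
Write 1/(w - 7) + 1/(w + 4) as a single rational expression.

Common denominator (w - 7)(w + 4). Numerator: 1(w + 4) + 1(w - 7) = (w + 4) + (w - 7) = 2w - 3
Result: (2w - 3)/[(w - 7)(w + 4)]


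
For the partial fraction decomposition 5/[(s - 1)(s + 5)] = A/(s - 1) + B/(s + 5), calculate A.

Cover-up at s = 1: A = 5/(1 + 5) = 5/6


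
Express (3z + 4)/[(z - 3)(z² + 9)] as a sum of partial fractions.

At z=3: α = (3·3 + 4)/(3² + 9) = 13/18. β = -α = -13/18, γ = 3 - 3·α = 5/6
Result: (13/18)/(z - 3) - ((13/18)z - 5/6)/(z² + 9)


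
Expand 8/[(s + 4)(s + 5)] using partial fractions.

8/(s + 4)(s + 5) = P/(s + 4) + Q/(s + 5). P = 8/(-4 + 5) = 8, Q = 8/(-5 + 4) = -8
Result: 8/(s + 4) - 8/(s + 5)


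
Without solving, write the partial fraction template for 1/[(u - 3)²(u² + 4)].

Repeated linear + quadratic: A/(u - 3) + B/(u - 3)² + (Cu + D)/(u² + 4)


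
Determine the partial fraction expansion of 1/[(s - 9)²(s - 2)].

Cover-up at s=2: R = 1/(2 - 9)² = 1/49. Cover-up at s=9: Q = 1/(9 - 2) = 1/7. Comparing s² coeff: P = -R = -1/49
Result: (-1/49)/(s - 9) + (1/7)/(s - 9)² + (1/49)/(s - 2)


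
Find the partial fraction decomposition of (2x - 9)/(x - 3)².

(2x - 9) = α(x - 3) + β. At x = 3: β = 2·3 - 9 = -3. Coeff of x: α = 2
Result: 2/(x - 3) - 3/(x - 3)²


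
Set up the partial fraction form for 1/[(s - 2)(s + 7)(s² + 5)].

Two linear + quadratic: A/(s - 2) + B/(s + 7) + (Cs + D)/(s² + 5)


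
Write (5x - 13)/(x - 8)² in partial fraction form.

(5x - 13) = A(x - 8) + B. At x = 8: B = 5·8 - 13 = 27. Coeff of x: A = 5
Result: 5/(x - 8) + 27/(x - 8)²


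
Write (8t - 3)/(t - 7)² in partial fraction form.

(8t - 3) = A(t - 7) + B. At t = 7: B = 8·7 - 3 = 53. Coeff of t: A = 8
Result: 8/(t - 7) + 53/(t - 7)²


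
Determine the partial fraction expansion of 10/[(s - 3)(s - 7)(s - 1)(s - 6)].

Using Heaviside cover-up: (5/12)/(s - 3) + (5/12)/(s - 7) - (1/6)/(s - 1) - (2/3)/(s - 6)


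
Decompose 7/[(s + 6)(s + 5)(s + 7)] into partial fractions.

Using cover-up method: P = -7, Q = 7/2, R = 7/2
Result: -7/(s + 6) + (7/2)/(s + 5) + (7/2)/(s + 7)


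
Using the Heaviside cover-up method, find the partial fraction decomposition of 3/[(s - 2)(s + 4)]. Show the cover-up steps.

Cover (s - 2): set s=2, get A = 3/(2 + 4) = 1/2. Cover (s + 4): set s=-4, get B = 3/(-4 - 2) = -1/2.
Result: (1/2)/(s - 2) - (1/2)/(s + 4)


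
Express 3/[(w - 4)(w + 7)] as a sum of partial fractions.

3/(w - 4)(w + 7) = P/(w - 4) + Q/(w + 7). P = 3/(4 + 7) = 3/11, Q = 3/(-7 - 4) = -3/11
Result: (3/11)/(w - 4) - (3/11)/(w + 7)


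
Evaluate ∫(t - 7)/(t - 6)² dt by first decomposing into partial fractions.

Decompose: α = 1, β = 1·6 - 7 = -1, so (t - 7)/(t - 6)² = 1/(t - 6) - 1/(t - 6)². Integrate: ∫ α/(t - 6) dt = ln|(t - 6)|; ∫ β/(t - 6)² dt = 1/(t - 6). Sum: ln|(t - 6)| + 1/(t - 6) + C


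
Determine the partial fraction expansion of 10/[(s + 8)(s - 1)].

10/(s + 8)(s - 1) = A/(s + 8) + B/(s - 1). A = 10/(-8 - 1) = -10/9, B = 10/(1 + 8) = 10/9
Result: (-10/9)/(s + 8) + (10/9)/(s - 1)


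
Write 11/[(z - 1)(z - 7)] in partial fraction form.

11/(z - 1)(z - 7) = P/(z - 1) + Q/(z - 7). P = 11/(1 - 7) = -11/6, Q = 11/(7 - 1) = 11/6
Result: (-11/6)/(z - 1) + (11/6)/(z - 7)


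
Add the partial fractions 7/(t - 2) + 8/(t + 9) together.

Common denominator (t - 2)(t + 9). Numerator: 7(t + 9) + 8(t - 2) = (7t + 63) + (8t - 16) = 15t + 47
Result: (15t + 47)/[(t - 2)(t + 9)]


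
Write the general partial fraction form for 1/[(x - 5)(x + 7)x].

Three distinct linear factors: α/(x - 5) + β/(x + 7) + γ/x


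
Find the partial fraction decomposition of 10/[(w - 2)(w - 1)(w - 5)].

Using cover-up method: A = -10/3, B = 5/2, C = 5/6
Result: (-10/3)/(w - 2) + (5/2)/(w - 1) + (5/6)/(w - 5)


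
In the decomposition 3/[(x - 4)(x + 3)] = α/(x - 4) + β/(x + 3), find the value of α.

Cover-up at x = 4: α = 3/(4 + 3) = 3/7


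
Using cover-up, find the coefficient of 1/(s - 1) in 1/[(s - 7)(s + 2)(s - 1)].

Cover (s - 1), set s=1: 1/[(1 - 7)(1 + 2)] = -1/18


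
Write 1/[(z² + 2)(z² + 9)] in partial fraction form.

Coefficient matching gives A = C = 0, B = 1/(9-2) = 1/7, D = -B = -1/7
Result: (1/7)/(z² + 2) - (1/7)/(z² + 9)


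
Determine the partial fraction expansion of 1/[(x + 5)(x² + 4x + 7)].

Cover-up at x = -5: α = 1/((-5)² + 4·(-5) + 7) = 1/12. Then β = -α = -1/12, γ = -α·(4 - 5) = 1/12
Result: (1/12)/(x + 5) - ((1/12)x - 1/12)/(x² + 4x + 7)


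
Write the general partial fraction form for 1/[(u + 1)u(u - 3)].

Three distinct linear factors: P/(u + 1) + Q/u + R/(u - 3)


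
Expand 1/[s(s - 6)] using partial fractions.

1/s(s - 6) = α/s + β/(s - 6). α = 1/(0 - 6) = -1/6, β = 1/(6 - 0) = 1/6
Result: (-1/6)/s + (1/6)/(s - 6)


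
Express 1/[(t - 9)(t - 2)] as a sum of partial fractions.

1/(t - 9)(t - 2) = P/(t - 9) + Q/(t - 2). P = 1/(9 - 2) = 1/7, Q = 1/(2 - 9) = -1/7
Result: (1/7)/(t - 9) - (1/7)/(t - 2)


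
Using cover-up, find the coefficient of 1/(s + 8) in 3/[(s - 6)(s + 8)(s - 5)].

Cover (s + 8), set s=-8: 3/[(-8 - 6)(-8 - 5)] = 3/182


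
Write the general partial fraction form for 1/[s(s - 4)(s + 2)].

Three distinct linear factors: P/s + Q/(s - 4) + R/(s + 2)


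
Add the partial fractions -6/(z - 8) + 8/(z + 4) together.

Common denominator (z - 8)(z + 4). Numerator: -6(z + 4) + 8(z - 8) = (-6z - 24) + (8z - 64) = 2z - 88
Result: (2z - 88)/[(z - 8)(z + 4)]


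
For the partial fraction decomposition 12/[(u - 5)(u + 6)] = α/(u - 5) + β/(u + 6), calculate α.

Cover-up at u = 5: α = 12/(5 + 6) = 12/11


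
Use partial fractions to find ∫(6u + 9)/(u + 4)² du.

Decompose: P = 6, Q = 6·(-4) + 9 = -15, so (6u + 9)/(u + 4)² = 6/(u + 4) - 15/(u + 4)². Integrate: ∫ P/(u + 4) du = 6 ln|(u + 4)|; ∫ Q/(u + 4)² du = 15/(u + 4). Sum: 6 ln|(u + 4)| + 15/(u + 4) + C


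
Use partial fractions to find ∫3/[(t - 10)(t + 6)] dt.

Decompose: 3/[(t - 10)(t + 6)] = (3/16)/(t - 10) - (3/16)/(t + 6). Integrate each term: (3/16) ln|(t - 10)| - (3/16) ln|(t + 6)| + C


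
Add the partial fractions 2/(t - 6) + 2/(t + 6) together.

Common denominator (t - 6)(t + 6). Numerator: 2(t + 6) + 2(t - 6) = (2t + 12) + (2t - 12) = 4t
Result: (4t)/[(t - 6)(t + 6)]


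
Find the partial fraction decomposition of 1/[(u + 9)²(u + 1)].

Cover-up at u=-1: C = 1/(-1 + 9)² = 1/64. Cover-up at u=-9: B = 1/(-9 + 1) = -1/8. Comparing u² coeff: A = -C = -1/64
Result: (-1/64)/(u + 9) - (1/8)/(u + 9)² + (1/64)/(u + 1)


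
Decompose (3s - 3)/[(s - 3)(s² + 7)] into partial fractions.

At s=3: P = (3·3 - 3)/(3² + 7) = 3/8. Q = -P = -3/8, R = 3 - 3·P = 15/8
Result: (3/8)/(s - 3) - ((3/8)s - 15/8)/(s² + 7)


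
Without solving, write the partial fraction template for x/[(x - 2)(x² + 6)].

Linear + irreducible quadratic: P/(x - 2) + (Qx + R)/(x² + 6)


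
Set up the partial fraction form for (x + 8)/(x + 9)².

Repeated linear factor: α/(x + 9) + β/(x + 9)²


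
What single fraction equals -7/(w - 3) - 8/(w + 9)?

Common denominator (w - 3)(w + 9). Numerator: -7(w + 9) - 8(w - 3) = (-7w - 63) - (8w - 24) = -15w - 39
Result: (-15w - 39)/[(w - 3)(w + 9)]


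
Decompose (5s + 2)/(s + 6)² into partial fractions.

(5s + 2) = A(s + 6) + B. At s = -6: B = 5·(-6) + 2 = -28. Coeff of s: A = 5
Result: 5/(s + 6) - 28/(s + 6)²


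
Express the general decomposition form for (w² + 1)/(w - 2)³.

Repeated linear factor (power 3): α/(w - 2) + β/(w - 2)² + γ/(w - 2)³


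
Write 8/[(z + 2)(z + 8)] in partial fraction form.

8/(z + 2)(z + 8) = α/(z + 2) + β/(z + 8). α = 8/(-2 + 8) = 4/3, β = 8/(-8 + 2) = -4/3
Result: (4/3)/(z + 2) - (4/3)/(z + 8)


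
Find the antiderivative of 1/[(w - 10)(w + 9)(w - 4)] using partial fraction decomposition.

Cover-up: α = 1/114, β = 1/247, γ = -1/78. Decomposition: (1/114)/(w - 10) + (1/247)/(w + 9) - (1/78)/(w - 4). Integrate each term: (1/114) ln|(w - 10)| + (1/247) ln|(w + 9)| - (1/78) ln|(w - 4)| + C


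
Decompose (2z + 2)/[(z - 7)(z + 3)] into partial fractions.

At z=7: A = (2·7 + 2)/(7 + 3) = 8/5. At z=-3: B = (2·(-3) + 2)/(-3 - 7) = 2/5
Result: (8/5)/(z - 7) + (2/5)/(z + 3)


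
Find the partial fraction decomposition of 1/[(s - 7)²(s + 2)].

Cover-up at s=-2: R = 1/(-2 - 7)² = 1/81. Cover-up at s=7: Q = 1/(7 + 2) = 1/9. Comparing s² coeff: P = -R = -1/81
Result: (-1/81)/(s - 7) + (1/9)/(s - 7)² + (1/81)/(s + 2)


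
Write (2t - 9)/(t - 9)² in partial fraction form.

(2t - 9) = A(t - 9) + B. At t = 9: B = 2·9 - 9 = 9. Coeff of t: A = 2
Result: 2/(t - 9) + 9/(t - 9)²


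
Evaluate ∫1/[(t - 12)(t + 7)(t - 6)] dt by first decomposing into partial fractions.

Cover-up: P = 1/114, Q = 1/247, R = -1/78. Decomposition: (1/114)/(t - 12) + (1/247)/(t + 7) - (1/78)/(t - 6). Integrate each term: (1/114) ln|(t - 12)| + (1/247) ln|(t + 7)| - (1/78) ln|(t - 6)| + C


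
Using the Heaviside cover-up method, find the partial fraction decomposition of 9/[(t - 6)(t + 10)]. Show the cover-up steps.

Cover (t - 6): set t=6, get α = 9/(6 + 10) = 9/16. Cover (t + 10): set t=-10, get β = 9/(-10 - 6) = -9/16.
Result: (9/16)/(t - 6) - (9/16)/(t + 10)


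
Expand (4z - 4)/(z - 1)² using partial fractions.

(4z - 4) = P(z - 1) + Q. At z = 1: Q = 4·1 - 4 = 0. Coeff of z: P = 4
Result: 4/(z - 1)


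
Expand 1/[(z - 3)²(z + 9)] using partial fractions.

Cover-up at z=-9: γ = 1/(-9 - 3)² = 1/144. Cover-up at z=3: β = 1/(3 + 9) = 1/12. Comparing z² coeff: α = -γ = -1/144
Result: (-1/144)/(z - 3) + (1/12)/(z - 3)² + (1/144)/(z + 9)


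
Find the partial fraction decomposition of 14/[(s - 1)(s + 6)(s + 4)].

Using cover-up method: A = 2/5, B = 1, C = -7/5
Result: (2/5)/(s - 1) + 1/(s + 6) - (7/5)/(s + 4)


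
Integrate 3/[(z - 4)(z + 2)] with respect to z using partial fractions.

Decompose: 3/[(z - 4)(z + 2)] = (1/2)/(z - 4) - (1/2)/(z + 2). Integrate each term: (1/2) ln|(z - 4)| - (1/2) ln|(z + 2)| + C


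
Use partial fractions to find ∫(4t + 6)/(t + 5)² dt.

Decompose: A = 4, B = 4·(-5) + 6 = -14, so (4t + 6)/(t + 5)² = 4/(t + 5) - 14/(t + 5)². Integrate: ∫ A/(t + 5) dt = 4 ln|(t + 5)|; ∫ B/(t + 5)² dt = 14/(t + 5). Sum: 4 ln|(t + 5)| + 14/(t + 5) + C


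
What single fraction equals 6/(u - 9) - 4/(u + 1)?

Common denominator (u - 9)(u + 1). Numerator: 6(u + 1) - 4(u - 9) = (6u + 6) - (4u - 36) = 2u + 42
Result: (2u + 42)/[(u - 9)(u + 1)]


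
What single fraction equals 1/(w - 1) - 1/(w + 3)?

Common denominator (w - 1)(w + 3). Numerator: 1(w + 3) - 1(w - 1) = (w + 3) - (w - 1) = 4
Result: (4)/[(w - 1)(w + 3)]


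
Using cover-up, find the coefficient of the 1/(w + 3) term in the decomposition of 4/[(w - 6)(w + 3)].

Cover (w + 3), set w=-3: 4/((w - 6) at w=-3) = 4/(-9) = -4/9


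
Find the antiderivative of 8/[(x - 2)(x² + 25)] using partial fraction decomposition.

Cover-up at x=2: P = 8/(2²+25) = 8/29. Coeff matching: Q = -8/29, R = -16/29. Decomposition: (8/29)/(x - 2) - ((8/29)x + 16/29)/(x² + 25). Integrate: linear → ln, quadratic → (1/2)ln + arctan: (8/29) ln|(x - 2)| - (4/29) ln(x² + 25) - (16/145) arctan(x/5) + C


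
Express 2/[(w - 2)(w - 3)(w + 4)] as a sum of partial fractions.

Using cover-up method: A = -1/3, B = 2/7, C = 1/21
Result: (-1/3)/(w - 2) + (2/7)/(w - 3) + (1/21)/(w + 4)


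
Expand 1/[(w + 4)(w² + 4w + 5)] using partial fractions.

Cover-up at w = -4: α = 1/((-4)² + 4·(-4) + 5) = 1/5. Then β = -α = -1/5, γ = -α·(4 - 4) = 0
Result: (1/5)/(w + 4) - ((1/5)w)/(w² + 4w + 5)


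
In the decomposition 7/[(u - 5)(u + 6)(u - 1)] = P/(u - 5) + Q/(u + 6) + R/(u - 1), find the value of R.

Cover-up at u = 1: R = 7/[(1 - 5)(1 + 6)] = 7/[(-4)(7)] = -7/28 = -1/4


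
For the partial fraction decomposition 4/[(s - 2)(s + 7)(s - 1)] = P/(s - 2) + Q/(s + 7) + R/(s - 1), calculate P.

Cover-up at s = 2: P = 4/[(2 + 7)(2 - 1)] = 4/[(9)(1)] = 4/9


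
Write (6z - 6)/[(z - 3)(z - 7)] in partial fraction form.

At z=3: P = (6·3 - 6)/(3 - 7) = -3. At z=7: Q = (6·7 - 6)/(7 - 3) = 9
Result: -3/(z - 3) + 9/(z - 7)


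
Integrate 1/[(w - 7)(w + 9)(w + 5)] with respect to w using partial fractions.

Cover-up: A = 1/192, B = 1/64, C = -1/48. Decomposition: (1/192)/(w - 7) + (1/64)/(w + 9) - (1/48)/(w + 5). Integrate each term: (1/192) ln|(w - 7)| + (1/64) ln|(w + 9)| - (1/48) ln|(w + 5)| + C


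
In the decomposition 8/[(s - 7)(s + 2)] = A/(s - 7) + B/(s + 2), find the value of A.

Cover-up at s = 7: A = 8/(7 + 2) = 8/9


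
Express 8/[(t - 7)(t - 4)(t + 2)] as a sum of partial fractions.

Using cover-up method: A = 8/27, B = -4/9, C = 4/27
Result: (8/27)/(t - 7) - (4/9)/(t - 4) + (4/27)/(t + 2)


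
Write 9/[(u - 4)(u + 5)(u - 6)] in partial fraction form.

Using cover-up method: P = -1/2, Q = 1/11, R = 9/22
Result: (-1/2)/(u - 4) + (1/11)/(u + 5) + (9/22)/(u - 6)


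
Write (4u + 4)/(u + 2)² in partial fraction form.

(4u + 4) = α(u + 2) + β. At u = -2: β = 4·(-2) + 4 = -4. Coeff of u: α = 4
Result: 4/(u + 2) - 4/(u + 2)²


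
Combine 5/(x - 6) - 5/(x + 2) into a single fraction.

Common denominator (x - 6)(x + 2). Numerator: 5(x + 2) - 5(x - 6) = (5x + 10) - (5x - 30) = 40
Result: (40)/[(x - 6)(x + 2)]


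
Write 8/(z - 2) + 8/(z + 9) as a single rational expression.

Common denominator (z - 2)(z + 9). Numerator: 8(z + 9) + 8(z - 2) = (8z + 72) + (8z - 16) = 16z + 56
Result: (16z + 56)/[(z - 2)(z + 9)]


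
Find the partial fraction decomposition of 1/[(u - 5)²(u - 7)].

Cover-up at u=7: γ = 1/(7 - 5)² = 1/4. Cover-up at u=5: β = 1/(5 - 7) = -1/2. Comparing u² coeff: α = -γ = -1/4
Result: (-1/4)/(u - 5) - (1/2)/(u - 5)² + (1/4)/(u - 7)


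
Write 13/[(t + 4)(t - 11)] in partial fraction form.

13/(t + 4)(t - 11) = A/(t + 4) + B/(t - 11). A = 13/(-4 - 11) = -13/15, B = 13/(11 + 4) = 13/15
Result: (-13/15)/(t + 4) + (13/15)/(t - 11)


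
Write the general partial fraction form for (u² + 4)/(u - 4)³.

Repeated linear factor (power 3): P/(u - 4) + Q/(u - 4)² + R/(u - 4)³


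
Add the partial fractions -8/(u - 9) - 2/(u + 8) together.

Common denominator (u - 9)(u + 8). Numerator: -8(u + 8) - 2(u - 9) = (-8u - 64) - (2u - 18) = -10u - 46
Result: (-10u - 46)/[(u - 9)(u + 8)]
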